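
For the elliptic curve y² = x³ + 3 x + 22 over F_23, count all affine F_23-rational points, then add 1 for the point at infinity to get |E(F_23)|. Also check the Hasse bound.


Affine points = {(1, 7), (1, 16), (2, 6), (2, 17), (3, 9), (3, 14), (4, 11), (4, 12), (5, 1), (5, 22), (6, 7), (6, 16), (7, 8), (7, 15), (8, 11), (8, 12), (11, 11), (11, 12), (13, 2), (13, 21), (14, 5), (14, 18), (16, 7), (16, 16), (17, 8), (17, 15), (20, 3), (20, 20), (21, 10), (21, 13), (22, 8), (22, 15)}; affine count = 32; |E(F_23)| = 33.

Discriminant check: Δ ∝ 4a³ + 27b² = 4·3³ + 27·22² = 4·27 + 27·484 ≡ 20 (mod 23). Nonzero ⇒ E is nonsingular.
For each x ∈ F_23, compute rhs = x³ + 3·x + 22 mod 23, then count y ∈ F_23 with y² ≡ rhs.
  x = 0: rhs = 22, matching y values: none (0 points).
  x = 1: rhs = 3, matching y values: 7, 16 (2 points).
  x = 2: rhs = 13, matching y values: 6, 17 (2 points).
  x = 3: rhs = 12, matching y values: 9, 14 (2 points).
  x = 4: rhs = 6, matching y values: 11, 12 (2 points).
  x = 5: rhs = 1, matching y values: 1, 22 (2 points).
  x = 6: rhs = 3, matching y values: 7, 16 (2 points).
  x = 7: rhs = 18, matching y values: 8, 15 (2 points).
  x = 8: rhs = 6, matching y values: 11, 12 (2 points).
  x = 9: rhs = 19, matching y values: none (0 points).
  x = 10: rhs = 17, matching y values: none (0 points).
  x = 11: rhs = 6, matching y values: 11, 12 (2 points).
  x = 12: rhs = 15, matching y values: none (0 points).
  x = 13: rhs = 4, matching y values: 2, 21 (2 points).
  x = 14: rhs = 2, matching y values: 5, 18 (2 points).
  x = 15: rhs = 15, matching y values: none (0 points).
  x = 16: rhs = 3, matching y values: 7, 16 (2 points).
  x = 17: rhs = 18, matching y values: 8, 15 (2 points).
  x = 18: rhs = 20, matching y values: none (0 points).
  x = 19: rhs = 15, matching y values: none (0 points).
  x = 20: rhs = 9, matching y values: 3, 20 (2 points).
  x = 21: rhs = 8, matching y values: 10, 13 (2 points).
  x = 22: rhs = 18, matching y values: 8, 15 (2 points).
Total affine count: 32.
Full point count |E(F_23)| = 32 + 1 = 33.
Hasse bound: |33 − (23+1)| = |9| = 9 ≤ 2√23 ≈ 9.5917 ✓.


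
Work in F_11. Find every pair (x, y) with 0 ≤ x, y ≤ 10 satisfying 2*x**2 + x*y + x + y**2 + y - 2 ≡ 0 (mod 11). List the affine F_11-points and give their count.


Affine F_11-points: {(0, 1), (0, 9), (1, 10), (5, 8), (6, 6), (6, 9), (7, 6), (7, 8), (10, 1), (10, 10)}; count = 10.

For each of the 121 pairs (x, y) ∈ F_11², evaluate f(x, y) mod 11. Record the zeros.
  x = 0: [0↦9, 1↦0, 2↦4, 3↦10, 4↦7, 5↦6, 6↦7, 7↦10, 8↦4, 9↦0, 10↦9]  zeros at y ∈ {1, 9}
  x = 1: [0↦1, 1↦4, 2↦9, 3↦5, 4↦3, 5↦3, 6↦5, 7↦9, 8↦4, 9↦1, 10↦0]  zeros at y ∈ {10}
  x = 2: [0↦8, 1↦1, 2↦7, 3↦4, 4↦3, 5↦4, 6↦7, 7↦1, 8↦8, 9↦6, 10↦6]  zeros at y ∈ ∅
  x = 3: [0↦8, 1↦2, 2↦9, 3↦7, 4↦7, 5↦9, 6↦2, 7↦8, 8↦5, 9↦4, 10↦5]  zeros at y ∈ ∅
  x = 4: [0↦1, 1↦7, 2↦4, 3↦3, 4↦4, 5↦7, 6↦1, 7↦8, 8↦6, 9↦6, 10↦8]  zeros at y ∈ ∅
  x = 5: [0↦9, 1↦5, 2↦3, 3↦3, 4↦5, 5↦9, 6↦4, 7↦1, 8↦0, 9↦1, 10↦4]  zeros at y ∈ {8}
  x = 6: [0↦10, 1↦7, 2↦6, 3↦7, 4↦10, 5↦4, 6↦0, 7↦9, 8↦9, 9↦0, 10↦4]  zeros at y ∈ {6, 9}
  x = 7: [0↦4, 1↦2, 2↦2, 3↦4, 4↦8, 5↦3, 6↦0, 7↦10, 8↦0, 9↦3, 10↦8]  zeros at y ∈ {6, 8}
  x = 8: [0↦2, 1↦1, 2↦2, 3↦5, 4↦10, 5↦6, 6↦4, 7↦4, 8↦6, 9↦10, 10↦5]  zeros at y ∈ ∅
  x = 9: [0↦4, 1↦4, 2↦6, 3↦10, 4↦5, 5↦2, 6↦1, 7↦2, 8↦5, 9↦10, 10↦6]  zeros at y ∈ ∅
  x = 10: [0↦10, 1↦0, 2↦3, 3↦8, 4↦4, 5↦2, 6↦2, 7↦4, 8↦8, 9↦3, 10↦0]  zeros at y ∈ {1, 10}
Collecting zeros: affine points = {(0, 1), (0, 9), (1, 10), (5, 8), (6, 6), (6, 9), (7, 6), (7, 8), (10, 1), (10, 10)}.
Total count |C(F_11)_aff| = 10.


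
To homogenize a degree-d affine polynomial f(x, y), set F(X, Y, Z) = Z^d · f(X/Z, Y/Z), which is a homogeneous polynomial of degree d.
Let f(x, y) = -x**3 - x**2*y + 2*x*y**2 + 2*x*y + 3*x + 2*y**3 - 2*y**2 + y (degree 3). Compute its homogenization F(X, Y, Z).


F(X, Y, Z) = -X**3 - X**2*Y + 2*X*Y**2 + 2*X*Y*Z + 3*X*Z**2 + 2*Y**3 - 2*Y**2*Z + Y*Z**2

deg(f) = 3.
Substitute x = X/Z, y = Y/Z into f, then multiply by Z^3.
  monomial -1·x^3·y^0 ↦ -1·X^3·Y^0·Z^0.
  monomial -1·x^2·y^1 ↦ -1·X^2·Y^1·Z^0.
  monomial 2·x^1·y^2 ↦ 2·X^1·Y^2·Z^0.
  monomial 2·x^1·y^1 ↦ 2·X^1·Y^1·Z^1.
  monomial 3·x^1·y^0 ↦ 3·X^1·Y^0·Z^2.
  monomial 2·x^0·y^3 ↦ 2·X^0·Y^3·Z^0.
  monomial -2·x^0·y^2 ↦ -2·X^0·Y^2·Z^1.
  monomial 1·x^0·y^1 ↦ 1·X^0·Y^1·Z^2.
Collecting: F(X, Y, Z) = -X**3 - X**2*Y + 2*X*Y**2 + 2*X*Y*Z + 3*X*Z**2 + 2*Y**3 - 2*Y**2*Z + Y*Z**2.


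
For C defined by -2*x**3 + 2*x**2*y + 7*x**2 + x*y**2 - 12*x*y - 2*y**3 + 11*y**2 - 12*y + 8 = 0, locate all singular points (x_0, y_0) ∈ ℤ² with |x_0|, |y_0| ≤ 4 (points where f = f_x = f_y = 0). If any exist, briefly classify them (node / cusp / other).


Singular points: {(2, 2)}; classification: node.

Compute partial derivatives:
  f_x = -6*x**2 + 4*x*y + 14*x + y**2 - 12*y.
  f_y = 2*x**2 + 2*x*y - 12*x - 6*y**2 + 22*y - 12.
Scan x_0 ∈ {−4, ..., 4}. For each x_0, f_y(x_0, y) is a polynomial in y; find its integer roots y ∈ {−4, ..., 4}, then test f_x and f at those candidates.
  x = -4: f_y(-4, y) = -6*y**2 + 14*y + 68; no integer root y with |y| ≤ 4.
  x = -3: f_y(-3, y) = -6*y**2 + 16*y + 42; no integer root y with |y| ≤ 4.
  x = -2: f_y(-2, y) = -6*y**2 + 18*y + 20; no integer root y with |y| ≤ 4.
  x = -1: f_y(-1, y) = -6*y**2 + 20*y + 2; no integer root y with |y| ≤ 4.
  x = 0: f_y(0, y) = -6*y**2 + 22*y - 12; vanishes at y ∈ {3}. (0, 3): f_x = -27 ≠ 0.
  x = 1: f_y(1, y) = -6*y**2 + 24*y - 22; no integer root y with |y| ≤ 4.
  x = 2: f_y(2, y) = -6*y**2 + 26*y - 28; vanishes at y ∈ {2}. (2, 2): f_x = 0, f = 0 — SINGULAR.
  x = 3: f_y(3, y) = -6*y**2 + 28*y - 30; vanishes at y ∈ {3}. (3, 3): f_x = -3 ≠ 0.
  x = 4: f_y(4, y) = -6*y**2 + 30*y - 28; no integer root y with |y| ≤ 4.
Only singular point on the grid: (2, 2).
Classify: substitute x = 2 + u, y = 2 + v and expand: f = -2*u**3 + 2*u**2*v - u**2 + u*v**2 - 2*v**3 + v**2.
No constant or linear terms (consistent with a singular point). Quadratic part: -u**2 + v**2. Cubic part: -2*u**3 + 2*u**2*v + u*v**2 - 2*v**3.
The quadratic part v**2 - u**2 = (v − u)(v + u) splits into two distinct linear factors, so there are two distinct tangent lines y − 2 = ±(x − 2) — this is a node (ordinary double point).
Classification: node.


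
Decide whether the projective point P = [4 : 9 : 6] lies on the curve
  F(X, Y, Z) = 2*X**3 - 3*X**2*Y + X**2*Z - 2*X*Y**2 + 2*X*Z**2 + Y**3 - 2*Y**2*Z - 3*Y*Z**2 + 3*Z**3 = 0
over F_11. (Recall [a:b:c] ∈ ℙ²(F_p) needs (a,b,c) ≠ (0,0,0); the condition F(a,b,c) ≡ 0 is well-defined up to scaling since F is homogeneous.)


F(4,9,6) ≡ 9 (mod 11); P is NOT on the curve.

Evaluate F(4, 9, 6) term-by-term (mod 11).
  2*X**3 ↦ 2·64·1·1 = 128
  -3*X**2*Y ↦ -3·16·9·1 = -432
  X**2*Z ↦ 1·16·1·6 = 96
  -2*X*Y**2 ↦ -2·4·81·1 = -648
  2*X*Z**2 ↦ 2·4·1·36 = 288
  Y**3 ↦ 1·1·729·1 = 729
  -2*Y**2*Z ↦ -2·1·81·6 = -972
  -3*Y*Z**2 ↦ -3·1·9·36 = -972
  3*Z**3 ↦ 3·1·1·216 = 648
Sum: F(4, 9, 6) = (128) + (-432) + (96) + (-648) + (288) + (729) + (-972) + (-972) + (648) = -1135.
Reducing mod 11: -1135 ≡ 9 (mod 11).
Since F(a, b, c) ≡ 9 ≠ 0 (mod 11), P does NOT lie on the curve.


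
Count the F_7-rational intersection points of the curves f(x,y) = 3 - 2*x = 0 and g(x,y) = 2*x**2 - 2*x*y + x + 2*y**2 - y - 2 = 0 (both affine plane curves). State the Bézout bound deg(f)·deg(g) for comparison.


Common zeros: ∅; count = 0; Bézout bound = 2.

deg(f) = 1, deg(g) = 2, so Bézout bound = 2.
Scan x ∈ F_7. For each x, list the y ∈ F_7 with f(x, y) ≡ 0 and those with g(x, y) ≡ 0 (mod 7); the common zeros in that column are the intersection.
  x = 0: f ≡ 0 at y ∈ ∅; g ≡ 0 at y ∈ ∅; common: ∅.
  x = 1: f ≡ 0 at y ∈ ∅; g ≡ 0 at y ∈ {1, 4}; common: ∅.
  x = 2: f ≡ 0 at y ∈ ∅; g ≡ 0 at y ∈ ∅; common: ∅.
  x = 3: f ≡ 0 at y ∈ ∅; g ≡ 0 at y ∈ {1, 6}; common: ∅.
  x = 4: f ≡ 0 at y ∈ ∅; g ≡ 0 at y ∈ ∅; common: ∅.
  x = 5: f ≡ 0 at y ∈ {0, 1, 2, 3, 4, 5, 6}; g ≡ 0 at y ∈ ∅; common: ∅.
  x = 6: f ≡ 0 at y ∈ ∅; g ≡ 0 at y ∈ {4, 6}; common: ∅.
Collecting: common zeros = ∅, so the count is 0.
Comparison with the Bézout bound: 0 ≤ 2 = deg(f)·deg(g), as expected for curves with no common component (the affine F_7-count falls short of the bound because intersections may lie at infinity, over extension fields, or carry multiplicity).


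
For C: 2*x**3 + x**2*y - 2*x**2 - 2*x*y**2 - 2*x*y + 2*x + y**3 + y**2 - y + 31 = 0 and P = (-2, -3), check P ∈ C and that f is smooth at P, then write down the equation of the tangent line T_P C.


Tangent line at P: 34*x + 4*y + 80 = 0.

Step 1: f(-2, -3) = 0, so P lies on C.
Step 2: partial derivatives
  f_x(x, y) = 6*x**2 + 2*x*y - 4*x - 2*y**2 - 2*y + 2, f_y(x, y) = x**2 - 4*x*y - 2*x + 3*y**2 + 2*y - 1.
  f_x(P) = 34, f_y(P) = 4 (gradient nonzero, so P is smooth).
Step 3: tangent line at P: 34·(x − -2) + 4·(y − -3) = 0.
Expanding: 34*x + 4*y + 80 = 0.


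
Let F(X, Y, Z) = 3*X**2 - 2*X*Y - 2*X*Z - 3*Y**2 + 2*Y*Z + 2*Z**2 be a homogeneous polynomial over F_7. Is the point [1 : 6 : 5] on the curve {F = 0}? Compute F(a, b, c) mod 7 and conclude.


F(1,6,5) ≡ 4 (mod 7); P is NOT on the curve.

Evaluate F(1, 6, 5) term-by-term (mod 7).
  3*X**2 ↦ 3·1·1·1 = 3
  -2*X*Y ↦ -2·1·6·1 = -12
  -2*X*Z ↦ -2·1·1·5 = -10
  -3*Y**2 ↦ -3·1·36·1 = -108
  2*Y*Z ↦ 2·1·6·5 = 60
  2*Z**2 ↦ 2·1·1·25 = 50
Sum: F(1, 6, 5) = (3) + (-12) + (-10) + (-108) + (60) + (50) = -17.
Reducing mod 7: -17 ≡ 4 (mod 7).
Since F(a, b, c) ≡ 4 ≠ 0 (mod 7), P does NOT lie on the curve.


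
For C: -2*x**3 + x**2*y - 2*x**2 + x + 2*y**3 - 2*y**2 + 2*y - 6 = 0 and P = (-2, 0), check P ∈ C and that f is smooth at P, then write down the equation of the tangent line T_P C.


Tangent line at P: -15*x + 6*y - 30 = 0.

Step 1: f(-2, 0) = 0, so P lies on C.
Step 2: partial derivatives
  f_x(x, y) = -6*x**2 + 2*x*y - 4*x + 1, f_y(x, y) = x**2 + 6*y**2 - 4*y + 2.
  f_x(P) = -15, f_y(P) = 6 (gradient nonzero, so P is smooth).
Step 3: tangent line at P: -15·(x − -2) + 6·(y − 0) = 0.
Expanding: -15*x + 6*y - 30 = 0.


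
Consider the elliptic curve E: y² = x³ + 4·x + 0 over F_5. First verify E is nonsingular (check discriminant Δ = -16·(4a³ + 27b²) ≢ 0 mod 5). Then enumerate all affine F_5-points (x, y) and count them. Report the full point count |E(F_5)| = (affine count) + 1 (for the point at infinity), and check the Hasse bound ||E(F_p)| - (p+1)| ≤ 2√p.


Affine points = {(0, 0), (1, 0), (2, 1), (2, 4), (3, 2), (3, 3), (4, 0)}; affine count = 7; |E(F_5)| = 8.

Discriminant check: Δ ∝ 4a³ + 27b² = 4·4³ + 27·0² = 4·64 + 27·0 ≡ 1 (mod 5). Nonzero ⇒ E is nonsingular.
For each x ∈ F_5, compute rhs = x³ + 4·x + 0 mod 5, then count y ∈ F_5 with y² ≡ rhs.
  x = 0: rhs = 0, matching y values: 0 (1 points).
  x = 1: rhs = 0, matching y values: 0 (1 points).
  x = 2: rhs = 1, matching y values: 1, 4 (2 points).
  x = 3: rhs = 4, matching y values: 2, 3 (2 points).
  x = 4: rhs = 0, matching y values: 0 (1 points).
Total affine count: 7.
Full point count |E(F_5)| = 7 + 1 = 8.
Hasse bound: |8 − (5+1)| = |2| = 2 ≤ 2√5 ≈ 4.4721 ✓.


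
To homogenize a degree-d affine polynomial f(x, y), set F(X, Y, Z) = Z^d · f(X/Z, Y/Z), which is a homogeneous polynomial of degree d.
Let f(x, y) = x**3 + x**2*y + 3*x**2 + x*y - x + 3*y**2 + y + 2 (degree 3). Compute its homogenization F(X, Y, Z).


F(X, Y, Z) = X**3 + X**2*Y + 3*X**2*Z + X*Y*Z - X*Z**2 + 3*Y**2*Z + Y*Z**2 + 2*Z**3

deg(f) = 3.
Substitute x = X/Z, y = Y/Z into f, then multiply by Z^3.
  monomial 1·x^3·y^0 ↦ 1·X^3·Y^0·Z^0.
  monomial 1·x^2·y^1 ↦ 1·X^2·Y^1·Z^0.
  monomial 3·x^2·y^0 ↦ 3·X^2·Y^0·Z^1.
  monomial 1·x^1·y^1 ↦ 1·X^1·Y^1·Z^1.
  monomial -1·x^1·y^0 ↦ -1·X^1·Y^0·Z^2.
  monomial 3·x^0·y^2 ↦ 3·X^0·Y^2·Z^1.
  monomial 1·x^0·y^1 ↦ 1·X^0·Y^1·Z^2.
  monomial 2·x^0·y^0 ↦ 2·X^0·Y^0·Z^3.
Collecting: F(X, Y, Z) = X**3 + X**2*Y + 3*X**2*Z + X*Y*Z - X*Z**2 + 3*Y**2*Z + Y*Z**2 + 2*Z**3.


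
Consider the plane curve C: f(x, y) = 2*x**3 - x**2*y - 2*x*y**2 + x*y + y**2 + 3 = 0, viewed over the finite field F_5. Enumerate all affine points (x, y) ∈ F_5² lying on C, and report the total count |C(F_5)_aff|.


Affine F_5-points: {(1, 0), (3, 2)}; count = 2.

For each of the 25 pairs (x, y) ∈ F_5², evaluate f(x, y) mod 5. Record the zeros.
  x = 0: [0↦3, 1↦4, 2↦2, 3↦2, 4↦4]  zeros at y ∈ ∅
  x = 1: [0↦0, 1↦4, 2↦1, 3↦1, 4↦4]  zeros at y ∈ {0}
  x = 2: [0↦4, 1↦4, 2↦3, 3↦1, 4↦3]  zeros at y ∈ ∅
  x = 3: [0↦2, 1↦1, 2↦0, 3↦4, 4↦3]  zeros at y ∈ {2}
  x = 4: [0↦1, 1↦2, 2↦4, 3↦2, 4↦1]  zeros at y ∈ ∅
Collecting zeros: affine points = {(1, 0), (3, 2)}.
Total count |C(F_5)_aff| = 2.


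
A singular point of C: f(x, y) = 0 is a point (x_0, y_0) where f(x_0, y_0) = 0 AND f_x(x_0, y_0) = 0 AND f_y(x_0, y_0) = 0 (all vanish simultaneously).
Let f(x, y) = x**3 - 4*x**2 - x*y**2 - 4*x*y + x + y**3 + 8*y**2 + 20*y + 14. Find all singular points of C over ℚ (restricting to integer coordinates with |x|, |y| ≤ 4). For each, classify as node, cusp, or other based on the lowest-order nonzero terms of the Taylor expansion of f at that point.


Singular points: {(1, -2)}; classification: node.

Compute partial derivatives:
  f_x = 3*x**2 - 8*x - y**2 - 4*y + 1.
  f_y = -2*x*y - 4*x + 3*y**2 + 16*y + 20.
Scan x_0 ∈ {−4, ..., 4}. For each x_0, f_y(x_0, y) is a polynomial in y; find its integer roots y ∈ {−4, ..., 4}, then test f_x and f at those candidates.
  x = -4: f_y(-4, y) = 3*y**2 + 24*y + 36; vanishes at y ∈ {-2}. (-4, -2): f_x = 85 ≠ 0.
  x = -3: f_y(-3, y) = 3*y**2 + 22*y + 32; vanishes at y ∈ {-2}. (-3, -2): f_x = 56 ≠ 0.
  x = -2: f_y(-2, y) = 3*y**2 + 20*y + 28; vanishes at y ∈ {-2}. (-2, -2): f_x = 33 ≠ 0.
  x = -1: f_y(-1, y) = 3*y**2 + 18*y + 24; vanishes at y ∈ {-4, -2}. (-1, -4): f_x = 12 ≠ 0; (-1, -2): f_x = 16 ≠ 0.
  x = 0: f_y(0, y) = 3*y**2 + 16*y + 20; vanishes at y ∈ {-2}. (0, -2): f_x = 5 ≠ 0.
  x = 1: f_y(1, y) = 3*y**2 + 14*y + 16; vanishes at y ∈ {-2}. (1, -2): f_x = 0, f = 0 — SINGULAR.
  x = 2: f_y(2, y) = 3*y**2 + 12*y + 12; vanishes at y ∈ {-2}. (2, -2): f_x = 1 ≠ 0.
  x = 3: f_y(3, y) = 3*y**2 + 10*y + 8; vanishes at y ∈ {-2}. (3, -2): f_x = 8 ≠ 0.
  x = 4: f_y(4, y) = 3*y**2 + 8*y + 4; vanishes at y ∈ {-2}. (4, -2): f_x = 21 ≠ 0.
Only singular point on the grid: (1, -2).
Classify: substitute x = 1 + u, y = -2 + v and expand: f = u**3 - u**2 - u*v**2 + v**3 + v**2.
No constant or linear terms (consistent with a singular point). Quadratic part: -u**2 + v**2. Cubic part: u**3 - u*v**2 + v**3.
The quadratic part v**2 - u**2 = (v − u)(v + u) splits into two distinct linear factors, so there are two distinct tangent lines y − -2 = ±(x − 1) — this is a node (ordinary double point).
Classification: node.


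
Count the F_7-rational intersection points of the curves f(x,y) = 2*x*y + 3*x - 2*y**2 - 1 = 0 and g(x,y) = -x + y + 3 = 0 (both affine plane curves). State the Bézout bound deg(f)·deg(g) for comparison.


Common zeros: {(6, 3)}; count = 1; Bézout bound = 2.

deg(f) = 2, deg(g) = 1, so Bézout bound = 2.
Scan x ∈ F_7. For each x, list the y ∈ F_7 with f(x, y) ≡ 0 and those with g(x, y) ≡ 0 (mod 7); the common zeros in that column are the intersection.
  x = 0: f ≡ 0 at y ∈ ∅; g ≡ 0 at y ∈ {4}; common: ∅.
  x = 1: f ≡ 0 at y ∈ ∅; g ≡ 0 at y ∈ {5}; common: ∅.
  x = 2: f ≡ 0 at y ∈ {1}; g ≡ 0 at y ∈ {6}; common: ∅.
  x = 3: f ≡ 0 at y ∈ {4, 6}; g ≡ 0 at y ∈ {0}; common: ∅.
  x = 4: f ≡ 0 at y ∈ ∅; g ≡ 0 at y ∈ {1}; common: ∅.
  x = 5: f ≡ 0 at y ∈ {0, 5}; g ≡ 0 at y ∈ {2}; common: ∅.
  x = 6: f ≡ 0 at y ∈ {3}; g ≡ 0 at y ∈ {3}; common: {3}.
Collecting: common zeros = {(6, 3)}, so the count is 1.
Comparison with the Bézout bound: 1 ≤ 2 = deg(f)·deg(g), as expected for curves with no common component (the affine F_7-count falls short of the bound because intersections may lie at infinity, over extension fields, or carry multiplicity).


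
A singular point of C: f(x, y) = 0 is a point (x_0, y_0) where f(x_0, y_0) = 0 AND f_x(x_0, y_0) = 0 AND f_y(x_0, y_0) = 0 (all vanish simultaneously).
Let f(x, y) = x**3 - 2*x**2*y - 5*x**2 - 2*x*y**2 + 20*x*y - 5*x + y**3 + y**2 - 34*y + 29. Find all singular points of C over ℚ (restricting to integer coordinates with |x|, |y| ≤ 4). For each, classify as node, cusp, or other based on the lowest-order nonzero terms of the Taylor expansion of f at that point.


Singular points: {(3, 2)}; classification: cusp.

Compute partial derivatives:
  f_x = 3*x**2 - 4*x*y - 10*x - 2*y**2 + 20*y - 5.
  f_y = -2*x**2 - 4*x*y + 20*x + 3*y**2 + 2*y - 34.
Scan x_0 ∈ {−4, ..., 4}. For each x_0, f_y(x_0, y) is a polynomial in y; find its integer roots y ∈ {−4, ..., 4}, then test f_x and f at those candidates.
  x = -4: f_y(-4, y) = 3*y**2 + 18*y - 146; no integer root y with |y| ≤ 4.
  x = -3: f_y(-3, y) = 3*y**2 + 14*y - 112; no integer root y with |y| ≤ 4.
  x = -2: f_y(-2, y) = 3*y**2 + 10*y - 82; no integer root y with |y| ≤ 4.
  x = -1: f_y(-1, y) = 3*y**2 + 6*y - 56; no integer root y with |y| ≤ 4.
  x = 0: f_y(0, y) = 3*y**2 + 2*y - 34; no integer root y with |y| ≤ 4.
  x = 1: f_y(1, y) = 3*y**2 - 2*y - 16; vanishes at y ∈ {-2}. (1, -2): f_x = -52 ≠ 0.
  x = 2: f_y(2, y) = 3*y**2 - 6*y - 2; no integer root y with |y| ≤ 4.
  x = 3: f_y(3, y) = 3*y**2 - 10*y + 8; vanishes at y ∈ {2}. (3, 2): f_x = 0, f = 0 — SINGULAR.
  x = 4: f_y(4, y) = 3*y**2 - 14*y + 14; no integer root y with |y| ≤ 4.
Only singular point on the grid: (3, 2).
Classify: substitute x = 3 + u, y = 2 + v and expand: f = u**3 - 2*u**2*v - 2*u*v**2 + v**3 + v**2.
No constant or linear terms (consistent with a singular point). Quadratic part: v**2. Cubic part: u**3 - 2*u**2*v - 2*u*v**2 + v**3.
The quadratic part v**2 is a perfect square, so there is a single (double) tangent line v = 0, i.e. y = 2. Restricting the cubic part to that line (v = 0) leaves u**3 ≠ 0, so f is not divisible by v and the branch is v² ≈ -u**3 to lowest order — this is a cusp.
Classification: cusp.


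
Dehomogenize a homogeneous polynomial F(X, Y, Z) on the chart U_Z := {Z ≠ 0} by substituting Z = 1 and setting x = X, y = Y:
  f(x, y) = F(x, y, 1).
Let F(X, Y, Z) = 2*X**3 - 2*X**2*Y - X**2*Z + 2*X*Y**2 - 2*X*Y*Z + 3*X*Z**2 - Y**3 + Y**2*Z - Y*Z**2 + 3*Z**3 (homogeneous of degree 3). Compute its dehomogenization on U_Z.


f(x, y) = 2*x**3 - 2*x**2*y - x**2 + 2*x*y**2 - 2*x*y + 3*x - y**3 + y**2 - y + 3

On U_Z we set Z = 1. Each monomial c·X^i·Y^j·Z^k in F becomes c·x^i·y^j·1^k = c·x^i·y^j.
Substituting Z = 1: F(X, Y, 1) = 2*x**3 - 2*x**2*y - x**2 + 2*x*y**2 - 2*x*y + 3*x - y**3 + y**2 - y + 3.
Note: deg(f) ≤ deg(F) = 3; strict inequality happens when F is divisible by Z (lost terms).


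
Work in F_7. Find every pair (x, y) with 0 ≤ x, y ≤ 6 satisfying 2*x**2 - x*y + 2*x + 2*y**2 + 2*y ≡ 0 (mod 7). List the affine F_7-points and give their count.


Affine F_7-points: {(0, 0), (0, 6), (1, 1), (1, 2), (2, 1), (2, 6), (6, 0), (6, 2)}; count = 8.

For each of the 49 pairs (x, y) ∈ F_7², evaluate f(x, y) mod 7. Record the zeros.
  x = 0: [0↦0, 1↦4, 2↦5, 3↦3, 4↦5, 5↦4, 6↦0]  zeros at y ∈ {0, 6}
  x = 1: [0↦4, 1↦0, 2↦0, 3↦4, 4↦5, 5↦3, 6↦5]  zeros at y ∈ {1, 2}
  x = 2: [0↦5, 1↦0, 2↦6, 3↦2, 4↦2, 5↦6, 6↦0]  zeros at y ∈ {1, 6}
  x = 3: [0↦3, 1↦4, 2↦2, 3↦4, 4↦3, 5↦6, 6↦6]  zeros at y ∈ ∅
  x = 4: [0↦5, 1↦5, 2↦2, 3↦3, 4↦1, 5↦3, 6↦2]  zeros at y ∈ ∅
  x = 5: [0↦4, 1↦3, 2↦6, 3↦6, 4↦3, 5↦4, 6↦2]  zeros at y ∈ ∅
  x = 6: [0↦0, 1↦5, 2↦0, 3↦6, 4↦2, 5↦2, 6↦6]  zeros at y ∈ {0, 2}
Collecting zeros: affine points = {(0, 0), (0, 6), (1, 1), (1, 2), (2, 1), (2, 6), (6, 0), (6, 2)}.
Total count |C(F_7)_aff| = 8.


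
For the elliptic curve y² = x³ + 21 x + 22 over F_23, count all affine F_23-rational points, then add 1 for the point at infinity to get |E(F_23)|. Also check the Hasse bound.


Affine points = {(2, 7), (2, 16), (4, 3), (4, 20), (7, 11), (7, 12), (8, 9), (8, 14), (10, 6), (10, 17), (12, 1), (12, 22), (13, 10), (13, 13), (14, 1), (14, 22), (15, 3), (15, 20), (17, 5), (17, 18), (19, 9), (19, 14), (20, 1), (20, 22), (21, 8), (21, 15), (22, 0)}; affine count = 27; |E(F_23)| = 28.

Discriminant check: Δ ∝ 4a³ + 27b² = 4·21³ + 27·22² = 4·9261 + 27·484 ≡ 18 (mod 23). Nonzero ⇒ E is nonsingular.
For each x ∈ F_23, compute rhs = x³ + 21·x + 22 mod 23, then count y ∈ F_23 with y² ≡ rhs.
  x = 0: rhs = 22, matching y values: none (0 points).
  x = 1: rhs = 21, matching y values: none (0 points).
  x = 2: rhs = 3, matching y values: 7, 16 (2 points).
  x = 3: rhs = 20, matching y values: none (0 points).
  x = 4: rhs = 9, matching y values: 3, 20 (2 points).
  x = 5: rhs = 22, matching y values: none (0 points).
  x = 6: rhs = 19, matching y values: none (0 points).
  x = 7: rhs = 6, matching y values: 11, 12 (2 points).
  x = 8: rhs = 12, matching y values: 9, 14 (2 points).
  x = 9: rhs = 20, matching y values: none (0 points).
  x = 10: rhs = 13, matching y values: 6, 17 (2 points).
  x = 11: rhs = 20, matching y values: none (0 points).
  x = 12: rhs = 1, matching y values: 1, 22 (2 points).
  x = 13: rhs = 8, matching y values: 10, 13 (2 points).
  x = 14: rhs = 1, matching y values: 1, 22 (2 points).
  x = 15: rhs = 9, matching y values: 3, 20 (2 points).
  x = 16: rhs = 15, matching y values: none (0 points).
  x = 17: rhs = 2, matching y values: 5, 18 (2 points).
  x = 18: rhs = 22, matching y values: none (0 points).
  x = 19: rhs = 12, matching y values: 9, 14 (2 points).
  x = 20: rhs = 1, matching y values: 1, 22 (2 points).
  x = 21: rhs = 18, matching y values: 8, 15 (2 points).
  x = 22: rhs = 0, matching y values: 0 (1 points).
Total affine count: 27.
Full point count |E(F_23)| = 27 + 1 = 28.
Hasse bound: |28 − (23+1)| = |4| = 4 ≤ 2√23 ≈ 9.5917 ✓.


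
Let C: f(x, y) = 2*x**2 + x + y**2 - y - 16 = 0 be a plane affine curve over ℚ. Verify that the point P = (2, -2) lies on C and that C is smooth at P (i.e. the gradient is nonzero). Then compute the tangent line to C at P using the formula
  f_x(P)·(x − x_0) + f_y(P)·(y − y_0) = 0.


Tangent line at P: 9*x - 5*y - 28 = 0.

Step 1: f(2, -2) = 0, so P lies on C.
Step 2: partial derivatives
  f_x(x, y) = 4*x + 1, f_y(x, y) = 2*y - 1.
  f_x(P) = 9, f_y(P) = -5 (gradient nonzero, so P is smooth).
Step 3: tangent line at P: 9·(x − 2) + -5·(y − -2) = 0.
Expanding: 9*x - 5*y - 28 = 0.


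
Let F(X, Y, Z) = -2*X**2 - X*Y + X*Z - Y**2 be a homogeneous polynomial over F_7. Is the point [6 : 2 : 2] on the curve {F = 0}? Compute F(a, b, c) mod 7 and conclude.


F(6,2,2) ≡ 1 (mod 7); P is NOT on the curve.

Evaluate F(6, 2, 2) term-by-term (mod 7).
  -2*X**2 ↦ -2·36·1·1 = -72
  -X*Y ↦ -1·6·2·1 = -12
  X*Z ↦ 1·6·1·2 = 12
  -Y**2 ↦ -1·1·4·1 = -4
Sum: F(6, 2, 2) = (-72) + (-12) + (12) + (-4) = -76.
Reducing mod 7: -76 ≡ 1 (mod 7).
Since F(a, b, c) ≡ 1 ≠ 0 (mod 7), P does NOT lie on the curve.


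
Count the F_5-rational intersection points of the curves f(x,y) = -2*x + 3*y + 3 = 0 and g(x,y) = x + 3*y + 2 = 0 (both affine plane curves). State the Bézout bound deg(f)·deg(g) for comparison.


Common zeros: {(2, 2)}; count = 1; Bézout bound = 1.

deg(f) = 1, deg(g) = 1, so Bézout bound = 1.
Scan x ∈ F_5. For each x, list the y ∈ F_5 with f(x, y) ≡ 0 and those with g(x, y) ≡ 0 (mod 5); the common zeros in that column are the intersection.
  x = 0: f ≡ 0 at y ∈ {4}; g ≡ 0 at y ∈ {1}; common: ∅.
  x = 1: f ≡ 0 at y ∈ {3}; g ≡ 0 at y ∈ {4}; common: ∅.
  x = 2: f ≡ 0 at y ∈ {2}; g ≡ 0 at y ∈ {2}; common: {2}.
  x = 3: f ≡ 0 at y ∈ {1}; g ≡ 0 at y ∈ {0}; common: ∅.
  x = 4: f ≡ 0 at y ∈ {0}; g ≡ 0 at y ∈ {3}; common: ∅.
Collecting: common zeros = {(2, 2)}, so the count is 1.
Comparison with the Bézout bound: 1 ≤ 1 = deg(f)·deg(g), as expected for curves with no common component (the bound is attained).


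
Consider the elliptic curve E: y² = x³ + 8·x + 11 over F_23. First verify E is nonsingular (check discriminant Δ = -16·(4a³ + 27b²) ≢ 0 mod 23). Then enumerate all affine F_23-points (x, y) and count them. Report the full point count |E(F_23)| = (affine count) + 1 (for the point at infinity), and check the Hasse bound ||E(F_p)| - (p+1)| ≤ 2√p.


Affine points = {(2, 9), (2, 14), (3, 4), (3, 19), (8, 9), (8, 14), (11, 2), (11, 21), (12, 8), (12, 15), (13, 9), (13, 14), (16, 7), (16, 16), (17, 0), (20, 11), (20, 12), (22, 5), (22, 18)}; affine count = 19; |E(F_23)| = 20.

Discriminant check: Δ ∝ 4a³ + 27b² = 4·8³ + 27·11² = 4·512 + 27·121 ≡ 2 (mod 23). Nonzero ⇒ E is nonsingular.
For each x ∈ F_23, compute rhs = x³ + 8·x + 11 mod 23, then count y ∈ F_23 with y² ≡ rhs.
  x = 0: rhs = 11, matching y values: none (0 points).
  x = 1: rhs = 20, matching y values: none (0 points).
  x = 2: rhs = 12, matching y values: 9, 14 (2 points).
  x = 3: rhs = 16, matching y values: 4, 19 (2 points).
  x = 4: rhs = 15, matching y values: none (0 points).
  x = 5: rhs = 15, matching y values: none (0 points).
  x = 6: rhs = 22, matching y values: none (0 points).
  x = 7: rhs = 19, matching y values: none (0 points).
  x = 8: rhs = 12, matching y values: 9, 14 (2 points).
  x = 9: rhs = 7, matching y values: none (0 points).
  x = 10: rhs = 10, matching y values: none (0 points).
  x = 11: rhs = 4, matching y values: 2, 21 (2 points).
  x = 12: rhs = 18, matching y values: 8, 15 (2 points).
  x = 13: rhs = 12, matching y values: 9, 14 (2 points).
  x = 14: rhs = 15, matching y values: none (0 points).
  x = 15: rhs = 10, matching y values: none (0 points).
  x = 16: rhs = 3, matching y values: 7, 16 (2 points).
  x = 17: rhs = 0, matching y values: 0 (1 points).
  x = 18: rhs = 7, matching y values: none (0 points).
  x = 19: rhs = 7, matching y values: none (0 points).
  x = 20: rhs = 6, matching y values: 11, 12 (2 points).
  x = 21: rhs = 10, matching y values: none (0 points).
  x = 22: rhs = 2, matching y values: 5, 18 (2 points).
Total affine count: 19.
Full point count |E(F_23)| = 19 + 1 = 20.
Hasse bound: |20 − (23+1)| = |-4| = 4 ≤ 2√23 ≈ 9.5917 ✓.


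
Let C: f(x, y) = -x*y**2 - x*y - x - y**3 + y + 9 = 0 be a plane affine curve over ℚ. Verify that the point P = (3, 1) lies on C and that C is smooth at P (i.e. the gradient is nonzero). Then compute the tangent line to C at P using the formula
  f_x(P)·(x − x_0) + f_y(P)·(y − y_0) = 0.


Tangent line at P: -3*x - 11*y + 20 = 0.

Step 1: f(3, 1) = 0, so P lies on C.
Step 2: partial derivatives
  f_x(x, y) = -y**2 - y - 1, f_y(x, y) = -2*x*y - x - 3*y**2 + 1.
  f_x(P) = -3, f_y(P) = -11 (gradient nonzero, so P is smooth).
Step 3: tangent line at P: -3·(x − 3) + -11·(y − 1) = 0.
Expanding: -3*x - 11*y + 20 = 0.


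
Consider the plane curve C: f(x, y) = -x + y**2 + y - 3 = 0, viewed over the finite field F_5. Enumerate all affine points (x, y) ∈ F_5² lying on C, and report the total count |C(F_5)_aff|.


Affine F_5-points: {(2, 0), (2, 4), (3, 2), (4, 1), (4, 3)}; count = 5.

For each of the 25 pairs (x, y) ∈ F_5², evaluate f(x, y) mod 5. Record the zeros.
  x = 0: [0↦2, 1↦4, 2↦3, 3↦4, 4↦2]  zeros at y ∈ ∅
  x = 1: [0↦1, 1↦3, 2↦2, 3↦3, 4↦1]  zeros at y ∈ ∅
  x = 2: [0↦0, 1↦2, 2↦1, 3↦2, 4↦0]  zeros at y ∈ {0, 4}
  x = 3: [0↦4, 1↦1, 2↦0, 3↦1, 4↦4]  zeros at y ∈ {2}
  x = 4: [0↦3, 1↦0, 2↦4, 3↦0, 4↦3]  zeros at y ∈ {1, 3}
Collecting zeros: affine points = {(2, 0), (2, 4), (3, 2), (4, 1), (4, 3)}.
Total count |C(F_5)_aff| = 5.


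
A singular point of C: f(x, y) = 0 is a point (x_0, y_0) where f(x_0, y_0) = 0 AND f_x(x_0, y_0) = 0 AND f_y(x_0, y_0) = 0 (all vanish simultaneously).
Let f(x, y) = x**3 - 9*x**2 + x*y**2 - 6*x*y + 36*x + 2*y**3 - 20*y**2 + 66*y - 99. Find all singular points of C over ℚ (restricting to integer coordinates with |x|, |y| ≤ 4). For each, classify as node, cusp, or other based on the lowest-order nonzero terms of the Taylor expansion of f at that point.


Singular points: {(3, 3)}; classification: cusp.

Compute partial derivatives:
  f_x = 3*x**2 - 18*x + y**2 - 6*y + 36.
  f_y = 2*x*y - 6*x + 6*y**2 - 40*y + 66.
Scan x_0 ∈ {−4, ..., 4}. For each x_0, f_y(x_0, y) is a polynomial in y; find its integer roots y ∈ {−4, ..., 4}, then test f_x and f at those candidates.
  x = -4: f_y(-4, y) = 6*y**2 - 48*y + 90; vanishes at y ∈ {3}. (-4, 3): f_x = 147 ≠ 0.
  x = -3: f_y(-3, y) = 6*y**2 - 46*y + 84; vanishes at y ∈ {3}. (-3, 3): f_x = 108 ≠ 0.
  x = -2: f_y(-2, y) = 6*y**2 - 44*y + 78; vanishes at y ∈ {3}. (-2, 3): f_x = 75 ≠ 0.
  x = -1: f_y(-1, y) = 6*y**2 - 42*y + 72; vanishes at y ∈ {3, 4}. (-1, 3): f_x = 48 ≠ 0; (-1, 4): f_x = 49 ≠ 0.
  x = 0: f_y(0, y) = 6*y**2 - 40*y + 66; vanishes at y ∈ {3}. (0, 3): f_x = 27 ≠ 0.
  x = 1: f_y(1, y) = 6*y**2 - 38*y + 60; vanishes at y ∈ {3}. (1, 3): f_x = 12 ≠ 0.
  x = 2: f_y(2, y) = 6*y**2 - 36*y + 54; vanishes at y ∈ {3}. (2, 3): f_x = 3 ≠ 0.
  x = 3: f_y(3, y) = 6*y**2 - 34*y + 48; vanishes at y ∈ {3}. (3, 3): f_x = 0, f = 0 — SINGULAR.
  x = 4: f_y(4, y) = 6*y**2 - 32*y + 42; vanishes at y ∈ {3}. (4, 3): f_x = 3 ≠ 0.
Only singular point on the grid: (3, 3).
Classify: substitute x = 3 + u, y = 3 + v and expand: f = u**3 + u*v**2 + 2*v**3 + v**2.
No constant or linear terms (consistent with a singular point). Quadratic part: v**2. Cubic part: u**3 + u*v**2 + 2*v**3.
The quadratic part v**2 is a perfect square, so there is a single (double) tangent line v = 0, i.e. y = 3. Restricting the cubic part to that line (v = 0) leaves u**3 ≠ 0, so f is not divisible by v and the branch is v² ≈ -u**3 to lowest order — this is a cusp.
Classification: cusp.


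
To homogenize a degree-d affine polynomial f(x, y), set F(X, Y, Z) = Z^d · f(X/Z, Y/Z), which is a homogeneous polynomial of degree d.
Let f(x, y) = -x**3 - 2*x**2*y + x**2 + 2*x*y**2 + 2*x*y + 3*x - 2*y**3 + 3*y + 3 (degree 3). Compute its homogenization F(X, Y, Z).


F(X, Y, Z) = -X**3 - 2*X**2*Y + X**2*Z + 2*X*Y**2 + 2*X*Y*Z + 3*X*Z**2 - 2*Y**3 + 3*Y*Z**2 + 3*Z**3

deg(f) = 3.
Substitute x = X/Z, y = Y/Z into f, then multiply by Z^3.
  monomial -1·x^3·y^0 ↦ -1·X^3·Y^0·Z^0.
  monomial -2·x^2·y^1 ↦ -2·X^2·Y^1·Z^0.
  monomial 1·x^2·y^0 ↦ 1·X^2·Y^0·Z^1.
  monomial 2·x^1·y^2 ↦ 2·X^1·Y^2·Z^0.
  monomial 2·x^1·y^1 ↦ 2·X^1·Y^1·Z^1.
  monomial 3·x^1·y^0 ↦ 3·X^1·Y^0·Z^2.
  monomial -2·x^0·y^3 ↦ -2·X^0·Y^3·Z^0.
  monomial 3·x^0·y^1 ↦ 3·X^0·Y^1·Z^2.
  monomial 3·x^0·y^0 ↦ 3·X^0·Y^0·Z^3.
Collecting: F(X, Y, Z) = -X**3 - 2*X**2*Y + X**2*Z + 2*X*Y**2 + 2*X*Y*Z + 3*X*Z**2 - 2*Y**3 + 3*Y*Z**2 + 3*Z**3.


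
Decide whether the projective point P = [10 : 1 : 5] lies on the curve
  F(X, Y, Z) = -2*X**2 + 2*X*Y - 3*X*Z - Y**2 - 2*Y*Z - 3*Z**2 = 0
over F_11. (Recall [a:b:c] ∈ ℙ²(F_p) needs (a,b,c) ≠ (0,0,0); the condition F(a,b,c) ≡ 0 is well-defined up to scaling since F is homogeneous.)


F(10,1,5) ≡ 2 (mod 11); P is NOT on the curve.

Evaluate F(10, 1, 5) term-by-term (mod 11).
  -2*X**2 ↦ -2·100·1·1 = -200
  2*X*Y ↦ 2·10·1·1 = 20
  -3*X*Z ↦ -3·10·1·5 = -150
  -Y**2 ↦ -1·1·1·1 = -1
  -2*Y*Z ↦ -2·1·1·5 = -10
  -3*Z**2 ↦ -3·1·1·25 = -75
Sum: F(10, 1, 5) = (-200) + (20) + (-150) + (-1) + (-10) + (-75) = -416.
Reducing mod 11: -416 ≡ 2 (mod 11).
Since F(a, b, c) ≡ 2 ≠ 0 (mod 11), P does NOT lie on the curve.


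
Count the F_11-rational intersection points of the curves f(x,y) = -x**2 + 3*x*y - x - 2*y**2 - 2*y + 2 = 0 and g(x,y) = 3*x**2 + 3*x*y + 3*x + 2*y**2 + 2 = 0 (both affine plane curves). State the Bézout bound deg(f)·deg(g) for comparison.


Common zeros: {(4, 8), (8, 3)}; count = 2; Bézout bound = 4.

deg(f) = 2, deg(g) = 2, so Bézout bound = 4.
Scan x ∈ F_11. For each x, list the y ∈ F_11 with f(x, y) ≡ 0 and those with g(x, y) ≡ 0 (mod 11); the common zeros in that column are the intersection.
  x = 0: f ≡ 0 at y ∈ {3, 7}; g ≡ 0 at y ∈ ∅; common: ∅.
  x = 1: f ≡ 0 at y ∈ {0, 6}; g ≡ 0 at y ∈ {2}; common: ∅.
  x = 2: f ≡ 0 at y ∈ ∅; g ≡ 0 at y ∈ ∅; common: ∅.
  x = 3: f ≡ 0 at y ∈ ∅; g ≡ 0 at y ∈ ∅; common: ∅.
  x = 4: f ≡ 0 at y ∈ {8}; g ≡ 0 at y ∈ {8}; common: {8}.
  x = 5: f ≡ 0 at y ∈ {6}; g ≡ 0 at y ∈ ∅; common: ∅.
  x = 6: f ≡ 0 at y ∈ ∅; g ≡ 0 at y ∈ {6, 7}; common: ∅.
  x = 7: f ≡ 0 at y ∈ ∅; g ≡ 0 at y ∈ {2, 4}; common: ∅.
  x = 8: f ≡ 0 at y ∈ {3, 8}; g ≡ 0 at y ∈ {3, 7}; common: {3}.
  x = 9: f ≡ 0 at y ∈ {0, 7}; g ≡ 0 at y ∈ {6, 8}; common: ∅.
  x = 10: f ≡ 0 at y ∈ ∅; g ≡ 0 at y ∈ {3, 4}; common: ∅.
Collecting: common zeros = {(4, 8), (8, 3)}, so the count is 2.
Comparison with the Bézout bound: 2 ≤ 4 = deg(f)·deg(g), as expected for curves with no common component (the affine F_11-count falls short of the bound because intersections may lie at infinity, over extension fields, or carry multiplicity).


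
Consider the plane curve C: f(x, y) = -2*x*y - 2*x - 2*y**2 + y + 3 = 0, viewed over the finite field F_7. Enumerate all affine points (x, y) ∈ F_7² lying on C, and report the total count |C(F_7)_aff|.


Affine F_7-points: {(0, 5), (0, 6), (1, 4), (1, 6), (2, 3), (2, 6), (3, 2), (3, 6), (4, 1), (4, 6), (5, 0), (5, 6), (6, 6)}; count = 13.

For each of the 49 pairs (x, y) ∈ F_7², evaluate f(x, y) mod 7. Record the zeros.
  x = 0: [0↦3, 1↦2, 2↦4, 3↦2, 4↦3, 5↦0, 6↦0]  zeros at y ∈ {5, 6}
  x = 1: [0↦1, 1↦5, 2↦5, 3↦1, 4↦0, 5↦2, 6↦0]  zeros at y ∈ {4, 6}
  x = 2: [0↦6, 1↦1, 2↦6, 3↦0, 4↦4, 5↦4, 6↦0]  zeros at y ∈ {3, 6}
  x = 3: [0↦4, 1↦4, 2↦0, 3↦6, 4↦1, 5↦6, 6↦0]  zeros at y ∈ {2, 6}
  x = 4: [0↦2, 1↦0, 2↦1, 3↦5, 4↦5, 5↦1, 6↦0]  zeros at y ∈ {1, 6}
  x = 5: [0↦0, 1↦3, 2↦2, 3↦4, 4↦2, 5↦3, 6↦0]  zeros at y ∈ {0, 6}
  x = 6: [0↦5, 1↦6, 2↦3, 3↦3, 4↦6, 5↦5, 6↦0]  zeros at y ∈ {6}
Collecting zeros: affine points = {(0, 5), (0, 6), (1, 4), (1, 6), (2, 3), (2, 6), (3, 2), (3, 6), (4, 1), (4, 6), (5, 0), (5, 6), (6, 6)}.
Total count |C(F_7)_aff| = 13.


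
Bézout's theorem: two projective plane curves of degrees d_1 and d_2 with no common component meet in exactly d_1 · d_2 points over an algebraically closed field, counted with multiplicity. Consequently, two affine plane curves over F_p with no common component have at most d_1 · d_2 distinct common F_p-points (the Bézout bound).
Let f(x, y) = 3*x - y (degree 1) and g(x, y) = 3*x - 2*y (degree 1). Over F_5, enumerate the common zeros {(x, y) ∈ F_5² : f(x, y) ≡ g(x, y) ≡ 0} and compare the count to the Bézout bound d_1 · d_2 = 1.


Common zeros: {(0, 0)}; count = 1; Bézout bound = 1.

deg(f) = 1, deg(g) = 1, so Bézout bound = 1.
Scan x ∈ F_5. For each x, list the y ∈ F_5 with f(x, y) ≡ 0 and those with g(x, y) ≡ 0 (mod 5); the common zeros in that column are the intersection.
  x = 0: f ≡ 0 at y ∈ {0}; g ≡ 0 at y ∈ {0}; common: {0}.
  x = 1: f ≡ 0 at y ∈ {3}; g ≡ 0 at y ∈ {4}; common: ∅.
  x = 2: f ≡ 0 at y ∈ {1}; g ≡ 0 at y ∈ {3}; common: ∅.
  x = 3: f ≡ 0 at y ∈ {4}; g ≡ 0 at y ∈ {2}; common: ∅.
  x = 4: f ≡ 0 at y ∈ {2}; g ≡ 0 at y ∈ {1}; common: ∅.
Collecting: common zeros = {(0, 0)}, so the count is 1.
Comparison with the Bézout bound: 1 ≤ 1 = deg(f)·deg(g), as expected for curves with no common component (the bound is attained).


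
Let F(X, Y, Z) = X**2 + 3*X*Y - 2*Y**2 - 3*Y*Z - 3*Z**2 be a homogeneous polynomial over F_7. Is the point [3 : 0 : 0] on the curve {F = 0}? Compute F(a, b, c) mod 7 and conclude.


F(3,0,0) ≡ 2 (mod 7); P is NOT on the curve.

Evaluate F(3, 0, 0) term-by-term (mod 7).
  X**2 ↦ 1·9·1·1 = 9
  3*X*Y ↦ 3·3·0·1 = 0
  -2*Y**2 ↦ -2·1·0·1 = 0
  -3*Y*Z ↦ -3·1·0·0 = 0
  -3*Z**2 ↦ -3·1·1·0 = 0
Sum: F(3, 0, 0) = (9) + (0) + (0) + (0) + (0) = 9.
Reducing mod 7: 9 ≡ 2 (mod 7).
Since F(a, b, c) ≡ 2 ≠ 0 (mod 7), P does NOT lie on the curve.


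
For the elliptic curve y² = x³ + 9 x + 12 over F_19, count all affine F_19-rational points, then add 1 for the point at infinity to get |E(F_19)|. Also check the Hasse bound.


Affine points = {(2, 0), (3, 3), (3, 16), (4, 6), (4, 13), (5, 7), (5, 12), (6, 4), (6, 15), (7, 0), (8, 8), (8, 11), (9, 9), (9, 10), (10, 0), (11, 6), (11, 13), (12, 9), (12, 10), (15, 8), (15, 11), (17, 9), (17, 10)}; affine count = 23; |E(F_19)| = 24.

Discriminant check: Δ ∝ 4a³ + 27b² = 4·9³ + 27·12² = 4·729 + 27·144 ≡ 2 (mod 19). Nonzero ⇒ E is nonsingular.
For each x ∈ F_19, compute rhs = x³ + 9·x + 12 mod 19, then count y ∈ F_19 with y² ≡ rhs.
  x = 0: rhs = 12, matching y values: none (0 points).
  x = 1: rhs = 3, matching y values: none (0 points).
  x = 2: rhs = 0, matching y values: 0 (1 points).
  x = 3: rhs = 9, matching y values: 3, 16 (2 points).
  x = 4: rhs = 17, matching y values: 6, 13 (2 points).
  x = 5: rhs = 11, matching y values: 7, 12 (2 points).
  x = 6: rhs = 16, matching y values: 4, 15 (2 points).
  x = 7: rhs = 0, matching y values: 0 (1 points).
  x = 8: rhs = 7, matching y values: 8, 11 (2 points).
  x = 9: rhs = 5, matching y values: 9, 10 (2 points).
  x = 10: rhs = 0, matching y values: 0 (1 points).
  x = 11: rhs = 17, matching y values: 6, 13 (2 points).
  x = 12: rhs = 5, matching y values: 9, 10 (2 points).
  x = 13: rhs = 8, matching y values: none (0 points).
  x = 14: rhs = 13, matching y values: none (0 points).
  x = 15: rhs = 7, matching y values: 8, 11 (2 points).
  x = 16: rhs = 15, matching y values: none (0 points).
  x = 17: rhs = 5, matching y values: 9, 10 (2 points).
  x = 18: rhs = 2, matching y values: none (0 points).
Total affine count: 23.
Full point count |E(F_19)| = 23 + 1 = 24.
Hasse bound: |24 − (19+1)| = |4| = 4 ≤ 2√19 ≈ 8.7178 ✓.


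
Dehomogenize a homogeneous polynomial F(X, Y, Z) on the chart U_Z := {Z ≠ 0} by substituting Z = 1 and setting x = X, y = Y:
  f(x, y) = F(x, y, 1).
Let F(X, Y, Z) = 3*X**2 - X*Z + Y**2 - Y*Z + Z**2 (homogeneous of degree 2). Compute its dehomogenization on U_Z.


f(x, y) = 3*x**2 - x + y**2 - y + 1

On U_Z we set Z = 1. Each monomial c·X^i·Y^j·Z^k in F becomes c·x^i·y^j·1^k = c·x^i·y^j.
Substituting Z = 1: F(X, Y, 1) = 3*x**2 - x + y**2 - y + 1.
Note: deg(f) ≤ deg(F) = 2; strict inequality happens when F is divisible by Z (lost terms).


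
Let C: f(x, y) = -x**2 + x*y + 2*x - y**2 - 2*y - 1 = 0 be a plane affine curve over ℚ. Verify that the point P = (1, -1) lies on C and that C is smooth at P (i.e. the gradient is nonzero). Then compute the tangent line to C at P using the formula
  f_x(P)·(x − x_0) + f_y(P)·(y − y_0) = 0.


Tangent line at P: -x + y + 2 = 0.

Step 1: f(1, -1) = 0, so P lies on C.
Step 2: partial derivatives
  f_x(x, y) = -2*x + y + 2, f_y(x, y) = x - 2*y - 2.
  f_x(P) = -1, f_y(P) = 1 (gradient nonzero, so P is smooth).
Step 3: tangent line at P: -1·(x − 1) + 1·(y − -1) = 0.
Expanding: -x + y + 2 = 0.


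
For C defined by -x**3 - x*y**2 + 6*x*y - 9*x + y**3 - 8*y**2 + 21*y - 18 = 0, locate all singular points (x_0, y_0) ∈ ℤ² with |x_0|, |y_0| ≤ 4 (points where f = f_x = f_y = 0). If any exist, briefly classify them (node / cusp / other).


Singular points: {(0, 3)}; classification: cusp.

Compute partial derivatives:
  f_x = -3*x**2 - y**2 + 6*y - 9.
  f_y = -2*x*y + 6*x + 3*y**2 - 16*y + 21.
Scan x_0 ∈ {−4, ..., 4}. For each x_0, f_y(x_0, y) is a polynomial in y; find its integer roots y ∈ {−4, ..., 4}, then test f_x and f at those candidates.
  x = -4: f_y(-4, y) = 3*y**2 - 8*y - 3; vanishes at y ∈ {3}. (-4, 3): f_x = -48 ≠ 0.
  x = -3: f_y(-3, y) = 3*y**2 - 10*y + 3; vanishes at y ∈ {3}. (-3, 3): f_x = -27 ≠ 0.
  x = -2: f_y(-2, y) = 3*y**2 - 12*y + 9; vanishes at y ∈ {1, 3}. (-2, 1): f_x = -16 ≠ 0; (-2, 3): f_x = -12 ≠ 0.
  x = -1: f_y(-1, y) = 3*y**2 - 14*y + 15; vanishes at y ∈ {3}. (-1, 3): f_x = -3 ≠ 0.
  x = 0: f_y(0, y) = 3*y**2 - 16*y + 21; vanishes at y ∈ {3}. (0, 3): f_x = 0, f = 0 — SINGULAR.
  x = 1: f_y(1, y) = 3*y**2 - 18*y + 27; vanishes at y ∈ {3}. (1, 3): f_x = -3 ≠ 0.
  x = 2: f_y(2, y) = 3*y**2 - 20*y + 33; vanishes at y ∈ {3}. (2, 3): f_x = -12 ≠ 0.
  x = 3: f_y(3, y) = 3*y**2 - 22*y + 39; vanishes at y ∈ {3}. (3, 3): f_x = -27 ≠ 0.
  x = 4: f_y(4, y) = 3*y**2 - 24*y + 45; vanishes at y ∈ {3}. (4, 3): f_x = -48 ≠ 0.
Only singular point on the grid: (0, 3).
Classify: substitute x = 0 + u, y = 3 + v and expand: f = -u**3 - u*v**2 + v**3 + v**2.
No constant or linear terms (consistent with a singular point). Quadratic part: v**2. Cubic part: -u**3 - u*v**2 + v**3.
The quadratic part v**2 is a perfect square, so there is a single (double) tangent line v = 0, i.e. y = 3. Restricting the cubic part to that line (v = 0) leaves -u**3 ≠ 0, so f is not divisible by v and the branch is v² ≈ u**3 to lowest order — this is a cusp.
Classification: cusp.
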